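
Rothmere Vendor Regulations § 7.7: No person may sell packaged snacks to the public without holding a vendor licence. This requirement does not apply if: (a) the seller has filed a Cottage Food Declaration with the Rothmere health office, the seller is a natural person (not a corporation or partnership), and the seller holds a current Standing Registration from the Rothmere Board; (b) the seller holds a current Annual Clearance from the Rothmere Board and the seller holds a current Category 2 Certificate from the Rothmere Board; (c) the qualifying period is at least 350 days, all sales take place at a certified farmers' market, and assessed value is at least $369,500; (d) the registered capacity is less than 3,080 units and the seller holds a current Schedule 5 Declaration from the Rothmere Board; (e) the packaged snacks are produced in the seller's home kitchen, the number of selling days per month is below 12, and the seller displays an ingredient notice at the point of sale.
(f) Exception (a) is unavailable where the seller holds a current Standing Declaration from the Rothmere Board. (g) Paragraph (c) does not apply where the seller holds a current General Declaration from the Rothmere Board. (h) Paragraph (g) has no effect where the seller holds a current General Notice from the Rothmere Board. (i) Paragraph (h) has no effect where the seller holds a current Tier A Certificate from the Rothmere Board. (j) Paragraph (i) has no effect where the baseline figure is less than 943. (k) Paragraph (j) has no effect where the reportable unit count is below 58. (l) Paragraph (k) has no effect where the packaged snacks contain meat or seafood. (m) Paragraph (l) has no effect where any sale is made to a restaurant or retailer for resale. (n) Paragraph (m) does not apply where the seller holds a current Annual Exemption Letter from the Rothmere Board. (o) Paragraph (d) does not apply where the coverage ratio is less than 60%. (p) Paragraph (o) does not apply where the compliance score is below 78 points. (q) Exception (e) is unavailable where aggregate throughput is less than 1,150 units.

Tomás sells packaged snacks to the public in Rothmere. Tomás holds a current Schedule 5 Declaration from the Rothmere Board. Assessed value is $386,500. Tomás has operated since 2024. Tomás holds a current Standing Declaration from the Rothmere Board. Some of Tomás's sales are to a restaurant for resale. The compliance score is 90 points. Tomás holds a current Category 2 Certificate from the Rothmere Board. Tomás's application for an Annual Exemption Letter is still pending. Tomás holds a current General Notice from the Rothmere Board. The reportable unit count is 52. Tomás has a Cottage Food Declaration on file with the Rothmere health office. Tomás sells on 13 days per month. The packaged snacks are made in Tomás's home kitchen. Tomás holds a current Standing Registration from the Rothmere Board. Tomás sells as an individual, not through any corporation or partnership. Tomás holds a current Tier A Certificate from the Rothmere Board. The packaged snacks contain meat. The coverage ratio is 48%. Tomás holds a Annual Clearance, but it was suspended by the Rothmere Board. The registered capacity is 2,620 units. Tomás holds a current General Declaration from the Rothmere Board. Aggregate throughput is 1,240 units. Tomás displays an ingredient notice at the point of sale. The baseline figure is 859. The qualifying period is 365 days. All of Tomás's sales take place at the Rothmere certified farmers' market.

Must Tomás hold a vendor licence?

All of (a)'s requirements are met (a Cottage Food Declaration is on file; the seller is a natural person; a current Standing Registration is held). But applying paragraph (f): (f) operates against (a): a current Standing Declaration is held. Exception (a) does not apply.
Exception (b) does not apply: the Annual Clearance is not current.
Exception (c)'s conditions are all satisfied: the qualifying period is 365 days, meeting the 350 days threshold; all sales are at a certified farmers' market; assessed value is $386,500, meeting the $369,500 threshold. Turning to paragraphs (g)–(n): (g) is triggered — a current General Declaration is held. (h) would limit (g) — a current General Notice is held — but (i) sets (h) aside: (i) operates against (h): a current Tier A Certificate is held. (j) applies (the baseline figure is 859, less than the 943 limit), but is set aside by (k): (k) operates against (j): the reportable unit count is 52, below the 58 limit. (l) would limit (k) — the packaged snacks contain meat — but (m) sets (l) aside: (m) operates against (l): some sales are to a restaurant for resale. (n) is inapplicable (the Annual Exemption Letter is not current), so (m) stands. So (c) is unavailable.
Exception (d) is satisfied on its face — the registered capacity is 2,620 units, less than the 3,080 units limit; a current Schedule 5 Declaration is held. But: (o) operates against (d): the coverage ratio is 48%, less than the 60% limit. (p) is not triggered (the compliance score is 90 points, not below 78 points), so (o) stands. Exception (d) does not apply.
Exception (e) does not apply: the number of selling days per month is 13, not below 12.
No exception is made out. Tomás falls within the general rule.

Yes — Tomás must hold a vendor licence.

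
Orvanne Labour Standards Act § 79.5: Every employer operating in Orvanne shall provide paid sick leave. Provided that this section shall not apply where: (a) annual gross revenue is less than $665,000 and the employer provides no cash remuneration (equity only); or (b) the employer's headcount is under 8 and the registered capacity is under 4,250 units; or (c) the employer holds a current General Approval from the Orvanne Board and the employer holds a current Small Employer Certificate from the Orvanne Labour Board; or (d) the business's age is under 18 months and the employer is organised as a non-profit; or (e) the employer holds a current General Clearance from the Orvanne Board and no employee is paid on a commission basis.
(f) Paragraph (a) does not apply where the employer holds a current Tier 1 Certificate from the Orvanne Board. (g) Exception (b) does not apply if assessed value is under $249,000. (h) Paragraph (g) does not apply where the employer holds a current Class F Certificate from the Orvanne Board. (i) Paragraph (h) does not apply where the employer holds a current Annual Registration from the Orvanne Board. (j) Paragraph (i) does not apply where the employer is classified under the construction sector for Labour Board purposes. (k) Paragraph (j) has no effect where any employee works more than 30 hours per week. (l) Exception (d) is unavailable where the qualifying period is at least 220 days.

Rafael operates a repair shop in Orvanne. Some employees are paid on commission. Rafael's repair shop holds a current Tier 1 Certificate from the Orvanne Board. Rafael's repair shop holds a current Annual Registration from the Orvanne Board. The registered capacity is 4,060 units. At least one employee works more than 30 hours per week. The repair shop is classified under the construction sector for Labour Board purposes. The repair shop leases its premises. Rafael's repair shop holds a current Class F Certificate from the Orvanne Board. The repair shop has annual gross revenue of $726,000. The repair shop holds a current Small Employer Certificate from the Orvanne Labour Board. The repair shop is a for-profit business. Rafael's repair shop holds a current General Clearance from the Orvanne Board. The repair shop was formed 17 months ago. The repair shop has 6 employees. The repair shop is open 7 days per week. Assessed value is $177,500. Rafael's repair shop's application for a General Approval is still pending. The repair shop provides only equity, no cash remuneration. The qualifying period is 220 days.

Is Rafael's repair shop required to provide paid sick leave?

Yes — Rafael's repair shop must provide paid sick leave.

Exception (a) does not apply: annual gross revenue is $726,000, not less than $665,000.
All of (b)'s requirements are met (the employer's headcount is 6, under the 8 limit; the registered capacity is 4,060 units, under the 4,250 units limit). Turning to paragraphs (g)–(k): (g) is engaged — assessed value is $177,500, under the $249,000 limit. (h) would limit (g) — a current Class F Certificate is held — but (i) sets (h) aside: (i) operates against (h): a current Annual Registration is held. (j) is triggered (the repair shop is classified under the construction sector), but yields to (k): (k) operates — at least one employee exceeds 30 hours/week. Exception (b) does not apply.
Exception (c) requires that the employer holds a current General Approval from the Orvanne Board; but the General Approval is not current, so (c) is unavailable.
Exception (d) does not apply: the employer is for-profit.
Exception (e) requires that no employee is paid on a commission basis; but some employees are paid on commission, so (e) is unavailable.
No exception applies. The general rule governs.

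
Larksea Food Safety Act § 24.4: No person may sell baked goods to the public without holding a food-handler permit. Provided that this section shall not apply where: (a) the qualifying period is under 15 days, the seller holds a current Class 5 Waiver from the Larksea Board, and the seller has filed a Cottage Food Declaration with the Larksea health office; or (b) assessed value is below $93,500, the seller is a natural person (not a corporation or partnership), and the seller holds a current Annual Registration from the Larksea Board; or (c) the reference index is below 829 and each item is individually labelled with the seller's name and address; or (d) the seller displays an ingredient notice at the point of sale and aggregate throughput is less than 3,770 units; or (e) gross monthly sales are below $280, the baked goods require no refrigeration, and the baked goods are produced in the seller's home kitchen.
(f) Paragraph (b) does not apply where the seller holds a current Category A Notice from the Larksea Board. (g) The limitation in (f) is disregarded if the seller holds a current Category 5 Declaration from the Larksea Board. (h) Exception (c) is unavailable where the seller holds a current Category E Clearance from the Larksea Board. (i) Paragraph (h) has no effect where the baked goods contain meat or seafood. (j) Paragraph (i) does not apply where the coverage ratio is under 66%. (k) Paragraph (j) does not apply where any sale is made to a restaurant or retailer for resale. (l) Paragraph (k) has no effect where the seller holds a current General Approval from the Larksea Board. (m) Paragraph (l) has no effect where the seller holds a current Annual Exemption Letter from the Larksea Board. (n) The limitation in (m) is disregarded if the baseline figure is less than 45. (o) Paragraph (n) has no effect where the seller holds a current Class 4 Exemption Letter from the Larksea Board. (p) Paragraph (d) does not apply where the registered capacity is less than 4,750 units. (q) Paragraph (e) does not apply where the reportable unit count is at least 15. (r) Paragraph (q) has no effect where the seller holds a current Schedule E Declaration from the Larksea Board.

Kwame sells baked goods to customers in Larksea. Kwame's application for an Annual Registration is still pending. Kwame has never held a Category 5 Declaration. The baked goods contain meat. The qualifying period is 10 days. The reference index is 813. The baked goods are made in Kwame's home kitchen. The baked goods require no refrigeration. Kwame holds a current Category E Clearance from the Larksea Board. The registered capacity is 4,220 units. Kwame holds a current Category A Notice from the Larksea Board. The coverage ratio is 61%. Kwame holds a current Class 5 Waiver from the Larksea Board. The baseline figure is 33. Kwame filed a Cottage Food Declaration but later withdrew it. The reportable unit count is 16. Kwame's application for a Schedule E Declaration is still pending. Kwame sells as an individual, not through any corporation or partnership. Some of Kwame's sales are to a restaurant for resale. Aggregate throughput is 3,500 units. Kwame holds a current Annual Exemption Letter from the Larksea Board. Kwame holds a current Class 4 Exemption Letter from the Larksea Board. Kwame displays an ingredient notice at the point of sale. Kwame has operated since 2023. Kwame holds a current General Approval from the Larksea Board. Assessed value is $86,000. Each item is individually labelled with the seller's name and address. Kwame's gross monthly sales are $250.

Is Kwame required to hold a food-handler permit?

No — exception (c) applies; Kwame is not required to hold a food-handler permit.

Exception (a) requires that the seller has filed a Cottage Food Declaration with the Larksea health office; but the Cottage Food Declaration was withdrawn, so (a) is unavailable.
Exception (b) requires that the seller holds a current Annual Registration from the Larksea Board; but there is no Annual Registration in force, so (b) is unavailable.
Exception (c) is satisfied on its face — the reference index is 813, below the 829 limit; items are individually labelled. Considering the limiting provisions: (h) applies (a current Category E Clearance is held), but yields to (i): (i) operates against (h): the baked goods contain meat. (j) operates (the coverage ratio is 61%, under the 66% limit), but is overridden by (k): (k) operates against (j): some sales are to a restaurant for resale. (l) would limit (k) — a current General Approval is held — but (m) sets (l) aside: (m) is triggered — a current Annual Exemption Letter is held. (n) would limit (m) — the baseline figure is 33, less than the 45 limit — but (o) sets (n) aside: (o) operates against (n): a current Class 4 Exemption Letter is held. Exception (c) stands.
Exception (d)'s conditions are all satisfied: an ingredient notice is displayed; aggregate throughput is 3,500 units, less than the 3,770 units limit. But: (p) operates against (d): the registered capacity is 4,220 units, less than the 4,750 units limit. Exception (d) does not apply.
Exception (e): gross monthly sales are $250, below the $280 limit; the baked goods are shelf-stable; the baked goods are home-kitchen produced — every condition holds. However, paragraphs (q)–(r) must be considered: (q) operates against (e): the reportable unit count is 16, meeting the 15 threshold. (r), which would lift (q), is not triggered — the Schedule E Declaration is not current. Exception (e) does not apply.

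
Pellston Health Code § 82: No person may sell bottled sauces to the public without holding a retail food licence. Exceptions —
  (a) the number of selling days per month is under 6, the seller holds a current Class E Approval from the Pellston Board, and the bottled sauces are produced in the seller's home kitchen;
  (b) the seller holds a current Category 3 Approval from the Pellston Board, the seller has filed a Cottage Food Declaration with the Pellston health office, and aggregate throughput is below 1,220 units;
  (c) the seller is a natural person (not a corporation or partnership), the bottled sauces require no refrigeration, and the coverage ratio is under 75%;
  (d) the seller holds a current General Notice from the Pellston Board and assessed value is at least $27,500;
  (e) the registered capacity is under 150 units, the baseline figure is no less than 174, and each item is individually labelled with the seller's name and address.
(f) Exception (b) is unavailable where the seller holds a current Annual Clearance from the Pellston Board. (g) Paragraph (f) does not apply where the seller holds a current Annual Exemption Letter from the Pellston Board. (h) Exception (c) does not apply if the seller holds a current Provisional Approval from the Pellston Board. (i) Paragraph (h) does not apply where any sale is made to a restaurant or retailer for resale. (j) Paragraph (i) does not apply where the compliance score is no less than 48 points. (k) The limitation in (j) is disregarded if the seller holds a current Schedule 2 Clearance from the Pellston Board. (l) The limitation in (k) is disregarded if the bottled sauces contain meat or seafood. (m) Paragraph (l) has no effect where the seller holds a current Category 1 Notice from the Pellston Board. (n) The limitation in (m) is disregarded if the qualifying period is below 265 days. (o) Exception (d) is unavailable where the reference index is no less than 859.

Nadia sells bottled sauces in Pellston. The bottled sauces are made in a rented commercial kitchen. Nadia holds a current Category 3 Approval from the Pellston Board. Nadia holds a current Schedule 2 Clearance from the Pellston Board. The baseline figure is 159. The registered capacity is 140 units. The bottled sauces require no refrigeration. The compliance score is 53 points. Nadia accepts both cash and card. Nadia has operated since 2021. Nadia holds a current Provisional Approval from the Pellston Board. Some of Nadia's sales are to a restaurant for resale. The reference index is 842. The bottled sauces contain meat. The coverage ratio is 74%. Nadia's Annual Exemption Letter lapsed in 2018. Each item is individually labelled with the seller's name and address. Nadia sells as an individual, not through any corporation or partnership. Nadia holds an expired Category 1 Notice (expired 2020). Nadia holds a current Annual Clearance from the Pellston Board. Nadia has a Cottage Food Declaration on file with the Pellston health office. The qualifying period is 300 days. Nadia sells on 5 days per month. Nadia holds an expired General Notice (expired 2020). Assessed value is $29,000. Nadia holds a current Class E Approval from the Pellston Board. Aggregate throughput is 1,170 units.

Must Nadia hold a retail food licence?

Exception (a) does not apply: the bottled sauces are made in a commercial kitchen, not a home kitchen.
Exception (b) is satisfied on its face — a current Category 3 Approval is held; a Cottage Food Declaration is on file; aggregate throughput is 1,170 units, below the 1,220 units limit. But: (f) operates against (b): a current Annual Clearance is held. (g) is inapplicable (there is no Annual Exemption Letter in force), so (f) stands. (b) is therefore removed.
Exception (c): the seller is a natural person; the bottled sauces are shelf-stable; the coverage ratio is 74%, under the 75% limit — every condition holds. But applying paragraphs (h)–(n): (h) is triggered — a current Provisional Approval is held. (i) applies (some sales are to a restaurant for resale), but is set aside by (j): (j) operates — the compliance score is 53 points, meeting the 48 points threshold. (k) would limit (j) — a current Schedule 2 Clearance is held — but (l) sets (k) aside: (l) operates against (k): the bottled sauces contain meat. (m), which would lift (l), is not triggered — no current Category 1 Notice is held. (c) is therefore removed.
Exception (d) requires that the seller holds a current General Notice from the Pellston Board; but no current General Notice is held, so (d) is unavailable.
Exception (e) does not apply: the baseline figure is 159, short of 174.
No exception applies. The general rule governs.

Yes — Nadia must hold a retail food licence.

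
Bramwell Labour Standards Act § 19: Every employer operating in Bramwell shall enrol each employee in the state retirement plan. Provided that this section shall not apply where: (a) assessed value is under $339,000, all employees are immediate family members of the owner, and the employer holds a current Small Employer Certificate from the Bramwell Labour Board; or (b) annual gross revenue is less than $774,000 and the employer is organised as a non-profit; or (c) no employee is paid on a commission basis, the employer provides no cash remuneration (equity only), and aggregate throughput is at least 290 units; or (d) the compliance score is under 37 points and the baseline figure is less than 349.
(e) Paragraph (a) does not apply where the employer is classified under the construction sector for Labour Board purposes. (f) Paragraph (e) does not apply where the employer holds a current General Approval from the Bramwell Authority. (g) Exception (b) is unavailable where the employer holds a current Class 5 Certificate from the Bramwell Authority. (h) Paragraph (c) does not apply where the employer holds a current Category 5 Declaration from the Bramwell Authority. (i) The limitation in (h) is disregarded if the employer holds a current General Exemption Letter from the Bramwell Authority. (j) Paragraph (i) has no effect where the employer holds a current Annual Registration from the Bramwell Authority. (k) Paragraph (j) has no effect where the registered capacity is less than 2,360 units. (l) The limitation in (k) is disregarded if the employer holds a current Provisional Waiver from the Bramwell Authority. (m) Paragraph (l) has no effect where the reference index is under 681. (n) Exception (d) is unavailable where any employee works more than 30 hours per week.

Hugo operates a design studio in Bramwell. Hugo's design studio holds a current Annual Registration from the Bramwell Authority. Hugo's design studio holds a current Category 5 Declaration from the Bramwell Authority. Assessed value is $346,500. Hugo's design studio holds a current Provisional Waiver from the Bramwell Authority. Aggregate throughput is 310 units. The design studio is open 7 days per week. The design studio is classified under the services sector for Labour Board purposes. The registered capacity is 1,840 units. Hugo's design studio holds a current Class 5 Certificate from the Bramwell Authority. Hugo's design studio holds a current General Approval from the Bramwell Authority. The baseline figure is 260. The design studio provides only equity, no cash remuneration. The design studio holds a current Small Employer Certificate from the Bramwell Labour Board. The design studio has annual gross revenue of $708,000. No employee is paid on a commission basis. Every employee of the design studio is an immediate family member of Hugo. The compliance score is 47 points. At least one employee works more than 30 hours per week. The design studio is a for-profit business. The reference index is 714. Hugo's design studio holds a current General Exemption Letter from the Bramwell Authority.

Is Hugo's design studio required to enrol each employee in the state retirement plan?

Exception (a) requires that assessed value is under $339,000; but assessed value is $346,500, not under $339,000, so (a) is unavailable.
Exception (b) fails — the employer is for-profit.
Exception (c) is satisfied on its face — no employee is paid on commission; remuneration is equity-only; aggregate throughput is 310 units, meeting the 290 units threshold. Turning to paragraphs (h)–(m): (h) is engaged — a current Category 5 Declaration is held. (i) operates (a current General Exemption Letter is held), but is displaced by (j): (j) applies — a current Annual Registration is held. (k) is engaged (the registered capacity is 1,840 units, less than the 2,360 units limit), but is overridden by (l): (l) operates against (k): a current Provisional Waiver is held. (m) does not operate here (the reference index is 714, not under 681), so (l) stands. (c) is therefore removed.
Exception (d) requires that the compliance score is under 37 points; but the compliance score is 47 points, not under 37 points, so (d) is unavailable.
Every exception is unavailable, so the rule governs.

Yes — Hugo's design studio must enrol each employee in the state retirement plan.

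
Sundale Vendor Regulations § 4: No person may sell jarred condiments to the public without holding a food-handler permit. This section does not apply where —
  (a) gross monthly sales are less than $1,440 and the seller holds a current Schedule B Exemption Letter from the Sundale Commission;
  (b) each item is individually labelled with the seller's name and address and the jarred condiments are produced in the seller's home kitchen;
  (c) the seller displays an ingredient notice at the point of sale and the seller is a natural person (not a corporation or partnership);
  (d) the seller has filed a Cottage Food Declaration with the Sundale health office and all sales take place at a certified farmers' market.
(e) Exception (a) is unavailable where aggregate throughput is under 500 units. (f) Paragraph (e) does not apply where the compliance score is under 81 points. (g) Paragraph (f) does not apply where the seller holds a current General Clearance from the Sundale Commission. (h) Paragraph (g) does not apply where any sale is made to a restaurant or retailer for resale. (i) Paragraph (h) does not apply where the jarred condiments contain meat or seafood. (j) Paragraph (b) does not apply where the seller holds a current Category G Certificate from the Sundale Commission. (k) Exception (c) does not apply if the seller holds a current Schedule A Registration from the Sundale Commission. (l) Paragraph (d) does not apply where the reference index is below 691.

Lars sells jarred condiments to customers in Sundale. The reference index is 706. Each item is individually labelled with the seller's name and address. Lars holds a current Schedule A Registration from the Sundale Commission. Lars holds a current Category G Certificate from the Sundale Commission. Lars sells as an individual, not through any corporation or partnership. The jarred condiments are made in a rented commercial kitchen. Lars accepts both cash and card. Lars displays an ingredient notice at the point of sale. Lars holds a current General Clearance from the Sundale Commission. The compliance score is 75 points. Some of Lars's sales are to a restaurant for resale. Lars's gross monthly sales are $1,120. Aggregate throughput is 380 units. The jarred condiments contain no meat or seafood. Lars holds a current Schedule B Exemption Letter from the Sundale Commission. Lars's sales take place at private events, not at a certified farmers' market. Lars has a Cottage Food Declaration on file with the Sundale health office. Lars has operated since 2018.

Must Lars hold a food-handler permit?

Exception (a) is satisfied on its face — gross monthly sales are $1,120, less than the $1,440 limit; a current Schedule B Exemption Letter is held. Applying paragraphs (e)–(i): (e) applies (aggregate throughput is 380 units, under the 500 units limit), but is itself disapplied by (f): (f) operates against (e): the compliance score is 75 points, under the 81 points limit. (g) would limit (f) — a current General Clearance is held — but (h) sets (g) aside: (h) operates against (g): some sales are to a restaurant for resale. (i), which would lift (h), is not engaged — the jarred condiments contain no meat or seafood. So (a) applies.
Exception (b) fails — the jarred condiments are made in a commercial kitchen, not a home kitchen.
Exception (c): an ingredient notice is displayed; the seller is a natural person — every condition holds. But: (k) is engaged — a current Schedule A Registration is held. So (c) is unavailable.
Exception (d) requires that all sales take place at a certified farmers' market; but sales are at private events, not a certified farmers' market, so (d) is unavailable.

No — exception (a) applies; Lars is not required to hold a food-handler permit.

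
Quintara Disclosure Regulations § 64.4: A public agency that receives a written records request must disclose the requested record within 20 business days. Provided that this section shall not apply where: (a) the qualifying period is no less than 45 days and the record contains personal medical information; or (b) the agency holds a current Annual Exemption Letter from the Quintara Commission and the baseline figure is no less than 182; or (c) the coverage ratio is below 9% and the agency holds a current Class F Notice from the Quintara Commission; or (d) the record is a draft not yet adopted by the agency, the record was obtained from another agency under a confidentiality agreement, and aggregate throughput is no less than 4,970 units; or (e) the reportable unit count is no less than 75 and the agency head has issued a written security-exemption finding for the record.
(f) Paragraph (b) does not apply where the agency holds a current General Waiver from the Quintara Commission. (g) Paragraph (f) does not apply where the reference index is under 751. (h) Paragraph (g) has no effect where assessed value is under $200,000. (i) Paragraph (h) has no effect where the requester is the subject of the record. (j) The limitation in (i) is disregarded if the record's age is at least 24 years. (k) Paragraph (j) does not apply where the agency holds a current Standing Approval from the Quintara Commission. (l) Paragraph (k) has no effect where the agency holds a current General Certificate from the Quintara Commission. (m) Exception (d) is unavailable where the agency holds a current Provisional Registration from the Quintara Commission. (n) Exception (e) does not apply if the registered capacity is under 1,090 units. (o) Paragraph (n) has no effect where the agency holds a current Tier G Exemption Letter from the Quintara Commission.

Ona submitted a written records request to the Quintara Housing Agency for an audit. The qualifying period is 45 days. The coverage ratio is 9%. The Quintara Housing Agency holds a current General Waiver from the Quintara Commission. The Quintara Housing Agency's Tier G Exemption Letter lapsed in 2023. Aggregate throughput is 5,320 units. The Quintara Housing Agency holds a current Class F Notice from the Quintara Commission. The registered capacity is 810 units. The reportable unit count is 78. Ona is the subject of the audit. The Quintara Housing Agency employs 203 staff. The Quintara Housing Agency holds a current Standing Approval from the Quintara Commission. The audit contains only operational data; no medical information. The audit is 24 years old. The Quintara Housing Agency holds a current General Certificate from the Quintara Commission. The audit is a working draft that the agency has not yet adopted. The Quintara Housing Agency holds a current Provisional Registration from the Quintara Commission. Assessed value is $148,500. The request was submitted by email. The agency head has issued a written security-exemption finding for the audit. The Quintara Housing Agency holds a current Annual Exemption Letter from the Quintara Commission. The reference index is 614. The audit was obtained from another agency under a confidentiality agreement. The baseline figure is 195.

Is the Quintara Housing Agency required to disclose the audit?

Exception (a) does not apply: the audit contains only operational data.
Exception (b) is satisfied on its face — a current Annual Exemption Letter is held; the baseline figure is 195, meeting the 182 threshold. However, paragraphs (f)–(l) must be considered: (f) operates against (b): a current General Waiver is held. (g) is engaged (the reference index is 614, under the 751 limit), but yields to (h): (h) is triggered — assessed value is $148,500, under the $200,000 limit. (i) would limit (h) — Ona is the subject of the audit — but (j) sets (i) aside: (j) is engaged — the record's age is 24 years, meeting the 24 years threshold. (k) would limit (j) — a current Standing Approval is held — but (l) sets (k) aside: (l) operates against (k): a current General Certificate is held. Exception (b) does not apply.
Exception (c) fails — the coverage ratio is 9%, not below 9%.
Exception (d): the audit is an unadopted draft; the audit was obtained under a confidentiality agreement; aggregate throughput is 5,320 units, meeting the 4,970 units threshold — every condition holds. But: (m) is engaged — a current Provisional Registration is held. So (d) is unavailable.
Exception (e) is satisfied on its face — the reportable unit count is 78, meeting the 75 threshold; a written security-exemption finding has been issued. But: (n) operates — the registered capacity is 810 units, under the 1,090 units limit. (o), which would lift (n), is inapplicable — there is no Tier G Exemption Letter in force. (e) is therefore removed.
Every exception is unavailable, so the rule governs.

Yes — the Quintara Housing Agency must disclose the audit.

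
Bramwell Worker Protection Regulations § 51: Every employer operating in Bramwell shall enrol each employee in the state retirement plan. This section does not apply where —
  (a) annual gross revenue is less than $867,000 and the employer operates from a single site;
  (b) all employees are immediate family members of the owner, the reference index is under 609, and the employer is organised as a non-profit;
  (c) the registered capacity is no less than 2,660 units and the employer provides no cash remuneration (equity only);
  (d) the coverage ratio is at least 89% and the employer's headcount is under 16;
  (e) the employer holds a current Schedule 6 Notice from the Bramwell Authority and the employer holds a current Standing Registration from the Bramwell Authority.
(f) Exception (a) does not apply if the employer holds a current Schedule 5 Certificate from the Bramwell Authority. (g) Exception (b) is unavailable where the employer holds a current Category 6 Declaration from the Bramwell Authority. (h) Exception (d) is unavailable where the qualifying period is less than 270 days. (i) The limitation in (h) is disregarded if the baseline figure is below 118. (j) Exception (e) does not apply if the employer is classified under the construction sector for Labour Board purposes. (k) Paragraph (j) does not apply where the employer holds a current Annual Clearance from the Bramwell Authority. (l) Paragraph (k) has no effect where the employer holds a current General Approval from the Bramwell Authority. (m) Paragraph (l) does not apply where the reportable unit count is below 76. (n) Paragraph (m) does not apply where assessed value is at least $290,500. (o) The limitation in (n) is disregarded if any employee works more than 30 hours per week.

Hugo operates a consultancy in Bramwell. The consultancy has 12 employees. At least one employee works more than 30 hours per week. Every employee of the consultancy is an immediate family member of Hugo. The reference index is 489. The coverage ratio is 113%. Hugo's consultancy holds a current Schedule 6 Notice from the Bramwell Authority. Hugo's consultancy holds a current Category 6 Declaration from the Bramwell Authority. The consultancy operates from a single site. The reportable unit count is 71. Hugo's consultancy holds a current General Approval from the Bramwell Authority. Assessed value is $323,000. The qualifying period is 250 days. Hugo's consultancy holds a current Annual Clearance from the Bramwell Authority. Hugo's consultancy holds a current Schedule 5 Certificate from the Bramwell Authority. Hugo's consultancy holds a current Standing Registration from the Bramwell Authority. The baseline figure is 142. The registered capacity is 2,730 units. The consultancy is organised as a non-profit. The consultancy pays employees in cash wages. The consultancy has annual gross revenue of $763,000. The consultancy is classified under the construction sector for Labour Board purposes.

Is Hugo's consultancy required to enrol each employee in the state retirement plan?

Exception (a)'s conditions are all satisfied: annual gross revenue is $763,000, less than the $867,000 limit; the employer operates from a single site. But: (f) operates — a current Schedule 5 Certificate is held. So (a) is unavailable.
Exception (b): every employee is an immediate family member; the reference index is 489, under the 609 limit; the employer is a non-profit — every condition holds. Turning to paragraph (g): (g) operates against (b): a current Category 6 Declaration is held. Exception (b) does not apply.
Exception (c) fails — employees are paid cash wages.
Exception (d) is satisfied on its face — the coverage ratio is 113%, meeting the 89% threshold; the employer's headcount is 12, under the 16 limit. But applying paragraphs (h)–(i): (h) is triggered — the qualifying period is 250 days, less than the 270 days limit. (i) is not engaged (the baseline figure is 142, not below 118), so (h) stands. Exception (d) does not apply.
Exception (e): a current Schedule 6 Notice is held; a current Standing Registration is held — every condition holds. Under paragraphs (j)–(o): (j) would limit (e) — the consultancy is classified under the construction sector — but (k) sets (j) aside: (k) is engaged — a current Annual Clearance is held. (l) would limit (k) — a current General Approval is held — but (m) sets (l) aside: (m) operates against (l): the reportable unit count is 71, below the 76 limit. (n) would limit (m) — assessed value is $323,000, meeting the $290,500 threshold — but (o) sets (n) aside: (o) operates — at least one employee exceeds 30 hours/week. Exception (e) stands.

No — exception (e) applies; Hugo's consultancy is not required to enrol each employee in the state retirement plan.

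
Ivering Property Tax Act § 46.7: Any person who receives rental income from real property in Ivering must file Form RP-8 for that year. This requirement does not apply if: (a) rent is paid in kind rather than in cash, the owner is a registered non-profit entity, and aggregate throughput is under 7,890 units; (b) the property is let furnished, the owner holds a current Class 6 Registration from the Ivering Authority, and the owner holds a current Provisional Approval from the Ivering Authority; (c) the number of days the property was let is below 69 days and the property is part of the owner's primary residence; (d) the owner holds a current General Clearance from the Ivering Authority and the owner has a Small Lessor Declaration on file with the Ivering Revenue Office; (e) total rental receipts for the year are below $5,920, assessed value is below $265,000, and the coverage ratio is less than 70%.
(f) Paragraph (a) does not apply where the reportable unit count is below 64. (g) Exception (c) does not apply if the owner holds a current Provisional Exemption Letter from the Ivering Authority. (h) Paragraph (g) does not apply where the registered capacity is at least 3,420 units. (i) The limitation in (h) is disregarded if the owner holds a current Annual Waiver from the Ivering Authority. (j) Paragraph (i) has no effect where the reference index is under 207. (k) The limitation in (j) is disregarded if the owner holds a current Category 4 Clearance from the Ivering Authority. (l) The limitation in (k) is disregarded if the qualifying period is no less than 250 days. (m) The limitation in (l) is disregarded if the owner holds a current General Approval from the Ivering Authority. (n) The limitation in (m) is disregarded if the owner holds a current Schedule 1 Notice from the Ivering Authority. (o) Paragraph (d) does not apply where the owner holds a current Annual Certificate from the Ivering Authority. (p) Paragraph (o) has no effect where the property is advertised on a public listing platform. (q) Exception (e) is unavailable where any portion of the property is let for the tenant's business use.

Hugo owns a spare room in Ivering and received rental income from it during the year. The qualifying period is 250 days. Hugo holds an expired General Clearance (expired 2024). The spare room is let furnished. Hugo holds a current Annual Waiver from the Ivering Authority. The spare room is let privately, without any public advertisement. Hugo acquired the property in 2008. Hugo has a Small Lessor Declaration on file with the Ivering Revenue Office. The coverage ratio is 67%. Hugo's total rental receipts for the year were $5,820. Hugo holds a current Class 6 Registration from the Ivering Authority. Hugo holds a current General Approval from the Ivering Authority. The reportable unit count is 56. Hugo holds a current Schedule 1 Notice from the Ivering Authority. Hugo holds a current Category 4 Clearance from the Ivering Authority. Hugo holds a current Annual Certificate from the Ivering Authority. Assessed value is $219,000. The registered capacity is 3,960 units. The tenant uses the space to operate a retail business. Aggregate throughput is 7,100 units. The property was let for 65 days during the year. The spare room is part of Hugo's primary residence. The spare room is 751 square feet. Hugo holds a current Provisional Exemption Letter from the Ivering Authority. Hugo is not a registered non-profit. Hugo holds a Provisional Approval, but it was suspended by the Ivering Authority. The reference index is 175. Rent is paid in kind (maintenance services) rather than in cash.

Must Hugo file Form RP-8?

Exception (a) fails — Hugo is not a registered non-profit.
Exception (b) does not apply: the Provisional Approval is not current.
Exception (c): the number of days the property was let is 65 days, below the 69 days limit; the spare room is part of the primary residence — every condition holds. As to paragraphs (g)–(n): (g) would limit (c) — a current Provisional Exemption Letter is held — but (h) sets (g) aside: (h) operates against (g): the registered capacity is 3,960 units, meeting the 3,420 units threshold. (i) would limit (h) — a current Annual Waiver is held — but (j) sets (i) aside: (j) operates against (i): the reference index is 175, under the 207 limit. (k) would limit (j) — a current Category 4 Clearance is held — but (l) sets (k) aside: (l) is triggered — the qualifying period is 250 days, meeting the 250 days threshold. (m) would limit (l) — a current General Approval is held — but (n) sets (m) aside: (n) operates against (m): a current Schedule 1 Notice is held. (c) remains available.
Exception (d) requires that the owner holds a current General Clearance from the Ivering Authority; but there is no General Clearance in force, so (d) is unavailable.
Exception (e)'s conditions are all satisfied: total rental receipts for the year are $5,820, below the $5,920 limit; assessed value is $219,000, below the $265,000 limit; the coverage ratio is 67%, less than the 70% limit. But applying paragraph (q): (q) is triggered — the space is let for business use. Exception (e) does not apply.

No — exception (c) applies; Hugo is not required to file Form RP-8.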